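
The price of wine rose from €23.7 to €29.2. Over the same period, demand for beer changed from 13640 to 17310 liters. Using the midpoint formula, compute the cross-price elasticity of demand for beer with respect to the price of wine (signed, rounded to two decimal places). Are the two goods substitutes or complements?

1.14; substitutes

%ΔQ_{beer} = (17310 − 13640)/avg = 3670/15475 = 0.237156…
%ΔP_{wine} = (29.2 − 23.7)/avg = 5.5/26.45 = 0.207939…
E_cross = (3670/15475) / (5.5/26.45) = 1.1405…
E_cross > 0 ⇒ the goods are substitutes.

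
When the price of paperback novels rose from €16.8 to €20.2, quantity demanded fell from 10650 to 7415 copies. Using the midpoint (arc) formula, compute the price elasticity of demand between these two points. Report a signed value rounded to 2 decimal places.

-1.95

%ΔQ = (7415 − 10650) / [(10650 + 7415)/2] = -3235/9032.5 = -0.358151…
%ΔP = (20.2 − 16.8) / [(16.8 + 20.2)/2] = 3.4/18.5 = 0.183783…
Arc Ed = %ΔQ / %ΔP = (-3235/9032.5) / (3.4/18.5) = -1.9487…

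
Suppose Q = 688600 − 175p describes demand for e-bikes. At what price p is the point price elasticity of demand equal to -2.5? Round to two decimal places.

Ed = −175p/(688600 − 175p). Set this equal to -2.5:
175p = 2.5·(688600 − 175p) ⇒ 175p(1 + 2.5) = 2.5·688600
p = 2.5·688600 / (175·3.5) = 2810.6122…

2810.61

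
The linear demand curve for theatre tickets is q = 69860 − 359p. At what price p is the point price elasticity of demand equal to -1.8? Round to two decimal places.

Ed = −359p/(69860 − 359p). Set this equal to -1.8:
359p = 1.8·(69860 − 359p) ⇒ 359p(1 + 1.8) = 1.8·69860
p = 1.8·69860 / (359·2.8) = 125.0974…

125.10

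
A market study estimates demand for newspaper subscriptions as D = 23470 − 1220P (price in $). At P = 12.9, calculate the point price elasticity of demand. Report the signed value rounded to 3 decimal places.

dD/dP = −1220. At P = 12.9, D = 23470 − 1220(12.9) = 7732.
Ed = (dD/dP)·(P/D) = −1220 × (12.9/7732) = -2.03543…

-2.035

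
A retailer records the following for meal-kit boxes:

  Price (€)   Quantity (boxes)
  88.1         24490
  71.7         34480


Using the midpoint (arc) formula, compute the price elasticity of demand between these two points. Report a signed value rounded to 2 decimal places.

%ΔQ = (34480 − 24490) / [(24490 + 34480)/2] = 9990/29485 = 0.338816…
%ΔP = (71.7 − 88.1) / [(88.1 + 71.7)/2] = -16.4/79.9 = -0.205256…
Arc Ed = %ΔQ / %ΔP = (9990/29485) / (-16.4/79.9) = -1.6506…

-1.65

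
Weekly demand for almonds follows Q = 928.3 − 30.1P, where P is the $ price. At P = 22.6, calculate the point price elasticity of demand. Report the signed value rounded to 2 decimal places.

dQ/dP = −30.1. At P = 22.6, Q = 928.3 − 30.1(22.6) = 248.04.
Ed = (dQ/dP)·(P/Q) = −30.1 × (22.6/248.04) = -2.7425…

-2.74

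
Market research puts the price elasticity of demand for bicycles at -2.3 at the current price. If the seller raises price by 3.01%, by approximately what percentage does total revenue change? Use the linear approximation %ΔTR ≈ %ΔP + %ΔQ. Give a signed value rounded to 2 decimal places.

%ΔQ ≈ Ed × %ΔP = (-2.3) × (+3.01%) = -6.9230%
%ΔTR ≈ %ΔP + %ΔQ = (+3.01%) + (-6.9230%) = -3.9130%

-3.91%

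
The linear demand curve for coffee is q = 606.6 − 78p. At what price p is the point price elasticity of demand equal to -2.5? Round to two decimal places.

5.55

Ed = −78p/(606.6 − 78p). Set this equal to -2.5:
78p = 2.5·(606.6 − 78p) ⇒ 78p(1 + 2.5) = 2.5·606.6
p = 2.5·606.6 / (78·3.5) = 5.5549…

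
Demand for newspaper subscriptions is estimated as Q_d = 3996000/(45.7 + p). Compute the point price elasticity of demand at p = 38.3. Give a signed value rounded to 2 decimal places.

-0.46

dQ_d/dp = −3996000/(45.7 + p)² = -566.327. At p = 38.3, Q_d = 47571.4.
Ed = (dQ_d/dp)·(p/Q_d) = (-566.327) × (38.3/47571.4) = -0.4559…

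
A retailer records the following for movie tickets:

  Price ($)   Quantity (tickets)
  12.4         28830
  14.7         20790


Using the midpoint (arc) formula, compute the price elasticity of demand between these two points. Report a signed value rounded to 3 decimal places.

%ΔQ = (20790 − 28830) / [(28830 + 20790)/2] = -8040/24810 = -0.324062…
%ΔP = (14.7 − 12.4) / [(12.4 + 14.7)/2] = 2.3/13.55 = 0.169741…
Arc Ed = %ΔQ / %ΔP = (-8040/24810) / (2.3/13.55) = -1.90915…

-1.909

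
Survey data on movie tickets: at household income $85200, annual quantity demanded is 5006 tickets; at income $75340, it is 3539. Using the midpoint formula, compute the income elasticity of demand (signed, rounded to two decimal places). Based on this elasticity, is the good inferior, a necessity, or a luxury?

%ΔQ = (3539 − 5006)/[( 5006 + 3539)/2] = -1467/4272.5 = -0.343358…
%ΔIncome = (75340 − 85200)/[( 85200 + 75340)/2] = -9860/80270 = -0.122835…
E_income = (-1467/4272.5) / (-9860/80270) = 2.7952…
E_income > 1 ⇒ normal good, luxury.

2.80; luxury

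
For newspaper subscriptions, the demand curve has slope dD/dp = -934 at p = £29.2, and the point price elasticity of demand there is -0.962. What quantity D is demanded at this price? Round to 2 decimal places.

Ed = (dD/dp)·(p/D) ⇒ D = (dD/dp)·p/Ed = (-934)·29.2/(-0.962) = 28350.1039…

28350.10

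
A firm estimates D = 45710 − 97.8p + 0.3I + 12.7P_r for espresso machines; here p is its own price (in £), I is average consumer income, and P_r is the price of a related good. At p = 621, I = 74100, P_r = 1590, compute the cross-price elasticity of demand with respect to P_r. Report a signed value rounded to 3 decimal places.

At the given values, D = 45710 − 97.8(621) + 0.3(74100) + 12.7(1590) = 27399.2.
∂D/∂P_r = 12.7.
E = (12.7) × (1590/27399.2) = 0.73699…

0.737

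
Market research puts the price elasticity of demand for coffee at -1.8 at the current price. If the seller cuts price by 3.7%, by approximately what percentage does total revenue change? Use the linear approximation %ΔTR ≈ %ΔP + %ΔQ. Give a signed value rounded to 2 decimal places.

+2.96%

%ΔQ ≈ Ed × %ΔP = (-1.8) × (-3.7%) = +6.6600%
%ΔTR ≈ %ΔP + %ΔQ = (-3.7%) + (+6.6600%) = +2.9600%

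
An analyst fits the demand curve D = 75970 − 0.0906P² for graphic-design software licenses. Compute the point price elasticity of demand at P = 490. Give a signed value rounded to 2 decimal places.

-0.80

dD/dP = −2·0.0906·P = -88.788. At P = 490, D = 54216.94.
Ed = (dD/dP)·(P/D) = (-88.788) × (490/54216.94) = -0.8024…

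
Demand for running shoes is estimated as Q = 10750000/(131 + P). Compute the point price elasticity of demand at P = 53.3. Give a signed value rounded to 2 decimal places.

dQ/dP = −10750000/(131 + P)² = -316.488. At P = 53.3, Q = 58328.8.
Ed = (dQ/dP)·(P/Q) = (-316.488) × (53.3/58328.8) = -0.2892…

-0.29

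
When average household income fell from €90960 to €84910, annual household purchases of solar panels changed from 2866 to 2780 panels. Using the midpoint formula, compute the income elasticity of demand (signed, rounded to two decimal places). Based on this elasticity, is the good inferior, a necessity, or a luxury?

%ΔQ = (2780 − 2866)/[( 2866 + 2780)/2] = -86/2823 = -0.030464…
%ΔIncome = (84910 − 90960)/[( 90960 + 84910)/2] = -6050/87935 = -0.068800…
E_income = (-86/2823) / (-6050/87935) = 0.4427…
0 < E_income < 1 ⇒ normal good, necessity.

0.44; necessity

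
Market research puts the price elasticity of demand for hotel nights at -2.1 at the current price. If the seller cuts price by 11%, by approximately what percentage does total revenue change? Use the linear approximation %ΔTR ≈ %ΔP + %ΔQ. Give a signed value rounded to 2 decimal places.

+12.10%

%ΔQ ≈ Ed × %ΔP = (-2.1) × (-11%) = +23.1000%
%ΔTR ≈ %ΔP + %ΔQ = (-11%) + (+23.1000%) = +12.1000%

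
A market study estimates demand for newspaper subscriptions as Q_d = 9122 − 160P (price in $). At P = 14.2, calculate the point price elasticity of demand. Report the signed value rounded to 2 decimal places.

dQ_d/dP = −160. At P = 14.2, Q_d = 9122 − 160(14.2) = 6850.
Ed = (dQ_d/dP)·(P/Q_d) = −160 × (14.2/6850) = -0.3316…

-0.33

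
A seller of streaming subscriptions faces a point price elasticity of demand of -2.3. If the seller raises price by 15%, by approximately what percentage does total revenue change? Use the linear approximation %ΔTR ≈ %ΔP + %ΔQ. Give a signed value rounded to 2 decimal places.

-19.50%

%ΔQ ≈ Ed × %ΔP = (-2.3) × (+15%) = -34.5000%
%ΔTR ≈ %ΔP + %ΔQ = (+15%) + (-34.5000%) = -19.5000%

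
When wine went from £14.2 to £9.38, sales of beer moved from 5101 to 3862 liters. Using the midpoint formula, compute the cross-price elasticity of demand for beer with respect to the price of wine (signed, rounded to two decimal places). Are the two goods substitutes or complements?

0.68; substitutes

%ΔQ_{beer} = (3862 − 5101)/avg = -1239/4481.5 = -0.276469…
%ΔP_{wine} = (9.38 − 14.2)/avg = -4.82/11.79 = -0.408821…
E_cross = (-1239/4481.5) / (-4.82/11.79) = 0.6762…
E_cross > 0 ⇒ the goods are substitutes.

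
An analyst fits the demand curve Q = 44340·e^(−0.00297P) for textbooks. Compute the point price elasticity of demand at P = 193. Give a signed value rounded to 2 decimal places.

dQ/dP = −0.00297·Q = -74.2353. At P = 193, Q = 24995.
Ed = (dQ/dP)·(P/Q) = (-74.2353) × (193/24995) = -0.5732…

-0.57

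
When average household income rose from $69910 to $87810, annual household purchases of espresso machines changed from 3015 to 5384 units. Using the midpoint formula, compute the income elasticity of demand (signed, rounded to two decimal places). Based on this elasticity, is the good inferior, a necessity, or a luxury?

2.49; luxury

%ΔQ = (5384 − 3015)/[( 3015 + 5384)/2] = 2369/4199.5 = 0.564114…
%ΔIncome = (87810 − 69910)/[( 69910 + 87810)/2] = 17900/78860 = 0.226984…
E_income = (2369/4199.5) / (17900/78860) = 2.4852…
E_income > 1 ⇒ normal good, luxury.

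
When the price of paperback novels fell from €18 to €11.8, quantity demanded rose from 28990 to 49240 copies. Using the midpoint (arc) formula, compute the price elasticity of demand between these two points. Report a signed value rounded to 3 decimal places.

-1.244

%ΔQ = (49240 − 28990) / [(28990 + 49240)/2] = 20250/39115 = 0.517704…
%ΔP = (11.8 − 18) / [(18 + 11.8)/2] = -6.2/14.9 = -0.416107…
Arc Ed = %ΔQ / %ΔP = (20250/39115) / (-6.2/14.9) = -1.24416…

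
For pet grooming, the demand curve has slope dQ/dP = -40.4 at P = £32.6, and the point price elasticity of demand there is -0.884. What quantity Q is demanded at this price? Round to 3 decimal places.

1489.864

Ed = (dQ/dP)·(P/Q) ⇒ Q = (dQ/dP)·P/Ed = (-40.4)·32.6/(-0.884) = 1489.86425…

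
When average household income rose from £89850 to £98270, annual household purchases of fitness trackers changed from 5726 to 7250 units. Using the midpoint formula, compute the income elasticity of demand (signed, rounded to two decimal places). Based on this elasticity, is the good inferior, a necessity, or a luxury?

2.62; luxury

%ΔQ = (7250 − 5726)/[( 5726 + 7250)/2] = 1524/6488 = 0.234895…
%ΔIncome = (98270 − 89850)/[( 89850 + 98270)/2] = 8420/94060 = 0.089517…
E_income = (1524/6488) / (8420/94060) = 2.6240…
E_income > 1 ⇒ normal good, luxury.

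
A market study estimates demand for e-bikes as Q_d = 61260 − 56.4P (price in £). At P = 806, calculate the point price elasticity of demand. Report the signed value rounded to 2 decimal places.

dQ_d/dP = −56.4. At P = 806, Q_d = 61260 − 56.4(806) = 15801.6.
Ed = (dQ_d/dP)·(P/Q_d) = −56.4 × (806/15801.6) = -2.8768…

-2.88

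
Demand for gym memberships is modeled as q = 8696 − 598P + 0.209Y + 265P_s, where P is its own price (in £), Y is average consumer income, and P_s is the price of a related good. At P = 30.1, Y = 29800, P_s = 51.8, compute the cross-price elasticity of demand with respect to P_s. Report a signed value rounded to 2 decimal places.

1.29

At the given values, q = 8696 − 598(30.1) + 0.209(29800) + 265(51.8) = 10651.4.
∂q/∂P_s = 265.
E = (265) × (51.8/10651.4) = 1.2887…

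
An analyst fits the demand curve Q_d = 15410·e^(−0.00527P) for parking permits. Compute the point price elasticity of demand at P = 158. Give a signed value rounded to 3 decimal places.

dQ_d/dP = −0.00527·Q_d = -35.3178. At P = 158, Q_d = 6701.67.
Ed = (dQ_d/dP)·(P/Q_d) = (-35.3178) × (158/6701.67) = -0.83266

-0.833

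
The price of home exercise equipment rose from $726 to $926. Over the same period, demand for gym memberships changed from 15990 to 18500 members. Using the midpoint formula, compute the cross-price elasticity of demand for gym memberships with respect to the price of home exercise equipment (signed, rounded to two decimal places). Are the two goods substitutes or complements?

0.60; substitutes

%ΔQ_{gym memberships} = (18500 − 15990)/avg = 2510/17245 = 0.145549…
%ΔP_{home exercise equipment} = (926 − 726)/avg = 200/826 = 0.242130…
E_cross = (2510/17245) / (200/826) = 0.6011…
E_cross > 0 ⇒ the goods are substitutes.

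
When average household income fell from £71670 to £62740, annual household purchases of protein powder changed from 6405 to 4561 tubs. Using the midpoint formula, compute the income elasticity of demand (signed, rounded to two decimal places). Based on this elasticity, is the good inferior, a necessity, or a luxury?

%ΔQ = (4561 − 6405)/[( 6405 + 4561)/2] = -1844/5483 = -0.336312…
%ΔIncome = (62740 − 71670)/[( 71670 + 62740)/2] = -8930/67205 = -0.132877…
E_income = (-1844/5483) / (-8930/67205) = 2.5310…
E_income > 1 ⇒ normal good, luxury.

2.53; luxury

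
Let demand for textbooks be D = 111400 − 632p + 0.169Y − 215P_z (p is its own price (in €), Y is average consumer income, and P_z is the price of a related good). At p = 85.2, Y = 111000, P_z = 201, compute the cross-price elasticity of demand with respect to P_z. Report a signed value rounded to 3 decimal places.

-1.306

At the given values, D = 111400 − 632(85.2) + 0.169(111000) − 215(201) = 33097.6.
∂D/∂P_z = -215.
E = (-215) × (201/33097.6) = -1.30568…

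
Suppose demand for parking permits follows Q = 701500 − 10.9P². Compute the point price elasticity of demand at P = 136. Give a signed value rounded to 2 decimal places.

-0.81

dQ/dP = −2·10.9·P = -2964.8. At P = 136, Q = 499893.6.
Ed = (dQ/dP)·(P/Q) = (-2964.8) × (136/499893.6) = -0.8065…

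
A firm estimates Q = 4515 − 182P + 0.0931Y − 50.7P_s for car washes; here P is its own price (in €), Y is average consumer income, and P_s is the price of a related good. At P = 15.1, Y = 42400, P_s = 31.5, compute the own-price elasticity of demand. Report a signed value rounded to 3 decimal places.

At the given values, Q = 4515 − 182(15.1) + 0.0931(42400) − 50.7(31.5) = 4117.19.
∂Q/∂P = −182.
E = (-182) × (15.1/4117.19) = -0.66749…

-0.667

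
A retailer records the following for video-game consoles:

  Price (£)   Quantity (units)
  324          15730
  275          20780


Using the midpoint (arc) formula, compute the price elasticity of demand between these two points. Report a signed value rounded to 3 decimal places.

-1.691

%ΔQ = (20780 − 15730) / [(15730 + 20780)/2] = 5050/18255 = 0.276636…
%ΔP = (275 − 324) / [(324 + 275)/2] = -49/299.5 = -0.163606…
Arc Ed = %ΔQ / %ΔP = (5050/18255) / (-49/299.5) = -1.69087…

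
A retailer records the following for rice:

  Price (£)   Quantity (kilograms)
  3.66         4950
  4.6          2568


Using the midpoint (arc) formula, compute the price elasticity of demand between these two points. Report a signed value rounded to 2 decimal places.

-2.78

%ΔQ = (2568 − 4950) / [(4950 + 2568)/2] = -2382/3759 = -0.633679…
%ΔP = (4.6 − 3.66) / [(3.66 + 4.6)/2] = 0.94/4.13 = 0.227602…
Arc Ed = %ΔQ / %ΔP = (-2382/3759) / (0.94/4.13) = -2.7841…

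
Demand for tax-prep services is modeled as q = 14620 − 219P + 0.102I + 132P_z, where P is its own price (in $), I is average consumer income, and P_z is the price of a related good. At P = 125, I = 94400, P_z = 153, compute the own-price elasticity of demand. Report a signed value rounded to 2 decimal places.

-1.60

At the given values, q = 14620 − 219(125) + 0.102(94400) + 132(153) = 17069.8.
∂q/∂P = −219.
E = (-219) × (125/17069.8) = -1.6037…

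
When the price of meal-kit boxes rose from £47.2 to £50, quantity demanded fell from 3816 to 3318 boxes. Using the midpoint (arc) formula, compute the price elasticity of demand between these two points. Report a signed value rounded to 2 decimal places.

-2.42

%ΔQ = (3318 − 3816) / [(3816 + 3318)/2] = -498/3567 = -0.139613…
%ΔP = (50 − 47.2) / [(47.2 + 50)/2] = 2.8/48.6 = 0.057613…
Arc Ed = %ΔQ / %ΔP = (-498/3567) / (2.8/48.6) = -2.4232…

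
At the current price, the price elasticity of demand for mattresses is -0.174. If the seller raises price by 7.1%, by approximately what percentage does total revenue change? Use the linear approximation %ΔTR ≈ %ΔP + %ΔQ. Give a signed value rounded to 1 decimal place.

%ΔQ ≈ Ed × %ΔP = (-0.174) × (+7.1%) = -1.2354%
%ΔTR ≈ %ΔP + %ΔQ = (+7.1%) + (-1.2354%) = +5.8646%

+5.9%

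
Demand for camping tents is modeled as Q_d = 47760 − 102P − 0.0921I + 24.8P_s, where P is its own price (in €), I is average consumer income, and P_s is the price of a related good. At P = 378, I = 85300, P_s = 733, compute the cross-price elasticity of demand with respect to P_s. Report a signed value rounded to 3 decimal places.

0.931

At the given values, Q_d = 47760 − 102(378) − 0.0921(85300) + 24.8(733) = 19526.27.
∂Q_d/∂P_s = 24.8.
E = (24.8) × (733/19526.27) = 0.93097…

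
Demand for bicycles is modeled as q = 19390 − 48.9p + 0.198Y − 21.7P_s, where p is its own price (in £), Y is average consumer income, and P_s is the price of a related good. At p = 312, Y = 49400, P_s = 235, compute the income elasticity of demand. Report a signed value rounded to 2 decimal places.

At the given values, q = 19390 − 48.9(312) + 0.198(49400) − 21.7(235) = 8814.9.
∂q/∂Y = 0.198.
E = (0.198) × (49400/8814.9) = 1.1096…

1.11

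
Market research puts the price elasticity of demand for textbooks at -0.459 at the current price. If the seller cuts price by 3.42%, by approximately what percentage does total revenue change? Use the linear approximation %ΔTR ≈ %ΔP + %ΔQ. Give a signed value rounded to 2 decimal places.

-1.85%

%ΔQ ≈ Ed × %ΔP = (-0.459) × (-3.42%) = +1.5698%
%ΔTR ≈ %ΔP + %ΔQ = (-3.42%) + (+1.5698%) = -1.8502%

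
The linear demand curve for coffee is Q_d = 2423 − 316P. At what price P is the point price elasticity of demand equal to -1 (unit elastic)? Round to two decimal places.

Ed = −316P/(2423 − 316P). Set this equal to -1:
316P = 1·(2423 − 316P) ⇒ 316P(1 + 1) = 1·2423
P = 1·2423 / (316·2) = 3.8338…

3.83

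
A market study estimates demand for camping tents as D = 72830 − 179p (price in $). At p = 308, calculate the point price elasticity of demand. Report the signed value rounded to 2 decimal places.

-3.12

dD/dp = −179. At p = 308, D = 72830 − 179(308) = 17698.
Ed = (dD/dp)·(p/D) = −179 × (308/17698) = -3.1151…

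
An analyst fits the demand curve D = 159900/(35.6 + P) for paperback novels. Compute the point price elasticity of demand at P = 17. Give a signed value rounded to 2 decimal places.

-0.32

dD/dP = −159900/(35.6 + P)² = -57.7932. At P = 17, D = 3039.92.
Ed = (dD/dP)·(P/D) = (-57.7932) × (17/3039.92) = -0.3231…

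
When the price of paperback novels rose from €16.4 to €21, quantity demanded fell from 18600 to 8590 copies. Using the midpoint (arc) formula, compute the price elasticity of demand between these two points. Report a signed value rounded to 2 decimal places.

%ΔQ = (8590 − 18600) / [(18600 + 8590)/2] = -10010/13595 = -0.736300…
%ΔP = (21 − 16.4) / [(16.4 + 21)/2] = 4.6/18.7 = 0.245989…
Arc Ed = %ΔQ / %ΔP = (-10010/13595) / (4.6/18.7) = -2.9932…

-2.99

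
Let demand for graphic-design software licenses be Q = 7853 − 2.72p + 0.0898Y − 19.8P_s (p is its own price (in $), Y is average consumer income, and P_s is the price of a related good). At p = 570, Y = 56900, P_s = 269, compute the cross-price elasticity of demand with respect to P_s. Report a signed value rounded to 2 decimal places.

-0.88

At the given values, Q = 7853 − 2.72(570) + 0.0898(56900) − 19.8(269) = 6086.02.
∂Q/∂P_s = -19.8.
E = (-19.8) × (269/6086.02) = -0.8751…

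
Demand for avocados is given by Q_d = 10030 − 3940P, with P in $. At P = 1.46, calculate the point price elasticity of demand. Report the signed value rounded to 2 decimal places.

-1.34

dQ_d/dP = −3940. At P = 1.46, Q_d = 10030 − 3940(1.46) = 4277.6.
Ed = (dQ_d/dP)·(P/Q_d) = −3940 × (1.46/4277.6) = -1.3447…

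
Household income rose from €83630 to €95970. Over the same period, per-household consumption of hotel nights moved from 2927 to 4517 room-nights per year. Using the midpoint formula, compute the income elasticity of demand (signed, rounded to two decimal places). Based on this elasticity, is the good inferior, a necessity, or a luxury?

3.11; luxury

%ΔQ = (4517 − 2927)/[( 2927 + 4517)/2] = 1590/3722 = 0.427189…
%ΔIncome = (95970 − 83630)/[( 83630 + 95970)/2] = 12340/89800 = 0.137416…
E_income = (1590/3722) / (12340/89800) = 3.1087…
E_income > 1 ⇒ normal good, luxury.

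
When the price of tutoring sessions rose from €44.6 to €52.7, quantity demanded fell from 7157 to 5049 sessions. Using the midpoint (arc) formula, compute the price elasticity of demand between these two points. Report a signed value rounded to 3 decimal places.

-2.075

%ΔQ = (5049 − 7157) / [(7157 + 5049)/2] = -2108/6103 = -0.345403…
%ΔP = (52.7 − 44.6) / [(44.6 + 52.7)/2] = 8.1/48.65 = 0.166495…
Arc Ed = %ΔQ / %ΔP = (-2108/6103) / (8.1/48.65) = -2.07455…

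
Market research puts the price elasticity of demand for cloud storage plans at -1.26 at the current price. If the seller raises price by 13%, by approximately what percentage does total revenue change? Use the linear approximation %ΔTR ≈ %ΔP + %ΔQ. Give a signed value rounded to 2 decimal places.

%ΔQ ≈ Ed × %ΔP = (-1.26) × (+13%) = -16.3800%
%ΔTR ≈ %ΔP + %ΔQ = (+13%) + (-16.3800%) = -3.3800%

-3.38%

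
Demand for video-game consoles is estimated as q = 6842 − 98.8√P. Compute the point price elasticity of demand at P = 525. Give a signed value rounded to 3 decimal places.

-0.247

dq/dP = −98.8/(2√P) = -2.15599. At P = 525, q = 4578.21.
Ed = (dq/dP)·(P/q) = (-2.15599) × (525/4578.21) = -0.24723…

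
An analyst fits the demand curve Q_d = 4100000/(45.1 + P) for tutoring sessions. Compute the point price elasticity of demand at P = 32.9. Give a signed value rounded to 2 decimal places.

dQ_d/dP = −4100000/(45.1 + P)² = -673.899. At P = 32.9, Q_d = 52564.1.
Ed = (dQ_d/dP)·(P/Q_d) = (-673.899) × (32.9/52564.1) = -0.4217…

-0.42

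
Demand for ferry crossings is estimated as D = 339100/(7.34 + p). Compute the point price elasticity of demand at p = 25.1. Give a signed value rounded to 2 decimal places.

dD/dp = −339100/(7.34 + p)² = -322.23. At p = 25.1, D = 10453.1.
Ed = (dD/dp)·(p/D) = (-322.23) × (25.1/10453.1) = -0.7737…

-0.77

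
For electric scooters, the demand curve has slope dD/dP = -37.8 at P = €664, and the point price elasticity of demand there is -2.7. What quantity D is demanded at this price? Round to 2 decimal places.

9296.00

Ed = (dD/dP)·(P/D) ⇒ D = (dD/dP)·P/Ed = (-37.8)·664/(-2.7) = 9296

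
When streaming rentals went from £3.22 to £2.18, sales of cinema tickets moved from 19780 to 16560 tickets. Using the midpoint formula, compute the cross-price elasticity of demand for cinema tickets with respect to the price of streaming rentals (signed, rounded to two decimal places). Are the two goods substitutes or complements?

0.46; substitutes

%ΔQ_{cinema tickets} = (16560 − 19780)/avg = -3220/18170 = -0.177215…
%ΔP_{streaming rentals} = (2.18 − 3.22)/avg = -1.04/2.7 = -0.385185…
E_cross = (-3220/18170) / (-1.04/2.7) = 0.4600…
E_cross > 0 ⇒ the goods are substitutes.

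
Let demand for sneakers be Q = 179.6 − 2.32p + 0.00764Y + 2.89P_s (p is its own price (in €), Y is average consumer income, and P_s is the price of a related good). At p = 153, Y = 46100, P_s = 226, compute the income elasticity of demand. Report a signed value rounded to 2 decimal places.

At the given values, Q = 179.6 − 2.32(153) + 0.00764(46100) + 2.89(226) = 829.984.
∂Q/∂Y = 0.00764.
E = (0.00764) × (46100/829.984) = 0.4243…

0.42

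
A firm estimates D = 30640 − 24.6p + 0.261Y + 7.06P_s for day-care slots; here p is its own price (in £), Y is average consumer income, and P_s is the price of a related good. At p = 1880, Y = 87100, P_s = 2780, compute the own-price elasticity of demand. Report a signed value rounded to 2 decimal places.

At the given values, D = 30640 − 24.6(1880) + 0.261(87100) + 7.06(2780) = 26751.9.
∂D/∂p = −24.6.
E = (-24.6) × (1880/26751.9) = -1.7287…

-1.73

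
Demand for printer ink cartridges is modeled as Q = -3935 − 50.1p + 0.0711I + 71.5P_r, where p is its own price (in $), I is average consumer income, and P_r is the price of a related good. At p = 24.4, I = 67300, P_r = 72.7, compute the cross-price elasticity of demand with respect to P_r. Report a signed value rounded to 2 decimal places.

At the given values, Q = -3935 − 50.1(24.4) + 0.0711(67300) + 71.5(72.7) = 4825.64.
∂Q/∂P_r = 71.5.
E = (71.5) × (72.7/4825.64) = 1.0771…

1.08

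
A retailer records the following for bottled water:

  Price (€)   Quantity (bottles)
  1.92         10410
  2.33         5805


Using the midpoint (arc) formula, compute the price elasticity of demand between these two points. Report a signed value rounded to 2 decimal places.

-2.94

%ΔQ = (5805 − 10410) / [(10410 + 5805)/2] = -4605/8107.5 = -0.567992…
%ΔP = (2.33 − 1.92) / [(1.92 + 2.33)/2] = 0.41/2.125 = 0.192941…
Arc Ed = %ΔQ / %ΔP = (-4605/8107.5) / (0.41/2.125) = -2.9438…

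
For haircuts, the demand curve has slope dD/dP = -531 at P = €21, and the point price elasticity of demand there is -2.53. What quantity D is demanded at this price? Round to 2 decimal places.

Ed = (dD/dP)·(P/D) ⇒ D = (dD/dP)·P/Ed = (-531)·21/(-2.53) = 4407.5098…

4407.51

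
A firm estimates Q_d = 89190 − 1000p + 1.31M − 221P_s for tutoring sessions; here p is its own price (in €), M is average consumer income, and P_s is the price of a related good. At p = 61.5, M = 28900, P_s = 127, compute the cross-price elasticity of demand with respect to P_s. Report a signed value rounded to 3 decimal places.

At the given values, Q_d = 89190 − 1000(61.5) + 1.31(28900) − 221(127) = 37482.
∂Q_d/∂P_s = -221.
E = (-221) × (127/37482) = -0.74881…

-0.749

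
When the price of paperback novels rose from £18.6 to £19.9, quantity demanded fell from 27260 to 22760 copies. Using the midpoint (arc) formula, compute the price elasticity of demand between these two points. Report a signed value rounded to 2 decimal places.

-2.66

%ΔQ = (22760 − 27260) / [(27260 + 22760)/2] = -4500/25010 = -0.179928…
%ΔP = (19.9 − 18.6) / [(18.6 + 19.9)/2] = 1.3/19.25 = 0.067532…
Arc Ed = %ΔQ / %ΔP = (-4500/25010) / (1.3/19.25) = -2.6643…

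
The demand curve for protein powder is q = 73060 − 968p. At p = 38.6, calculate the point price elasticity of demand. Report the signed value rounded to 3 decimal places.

dq/dp = −968. At p = 38.6, q = 73060 − 968(38.6) = 35695.2.
Ed = (dq/dp)·(p/q) = −968 × (38.6/35695.2) = -1.04677…

-1.047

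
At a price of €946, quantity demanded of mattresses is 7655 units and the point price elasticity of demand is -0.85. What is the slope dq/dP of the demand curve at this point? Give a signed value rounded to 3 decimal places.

-6.878

Ed = (dq/dP)·(P/q) ⇒ dq/dP = Ed·q/P = (-0.85)·7655/946 = -6.87817…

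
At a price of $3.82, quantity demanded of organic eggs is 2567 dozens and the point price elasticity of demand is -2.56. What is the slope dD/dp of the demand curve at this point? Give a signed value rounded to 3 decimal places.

Ed = (dD/dp)·(p/D) ⇒ dD/dp = Ed·D/p = (-2.56)·2567/3.82 = -1720.29319…

-1720.293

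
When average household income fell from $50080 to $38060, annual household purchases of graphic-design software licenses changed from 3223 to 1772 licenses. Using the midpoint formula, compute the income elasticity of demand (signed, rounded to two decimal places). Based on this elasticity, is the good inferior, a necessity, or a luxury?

2.13; luxury

%ΔQ = (1772 − 3223)/[( 3223 + 1772)/2] = -1451/2497.5 = -0.580980…
%ΔIncome = (38060 − 50080)/[( 50080 + 38060)/2] = -12020/44070 = -0.272747…
E_income = (-1451/2497.5) / (-12020/44070) = 2.1301…
E_income > 1 ⇒ normal good, luxury.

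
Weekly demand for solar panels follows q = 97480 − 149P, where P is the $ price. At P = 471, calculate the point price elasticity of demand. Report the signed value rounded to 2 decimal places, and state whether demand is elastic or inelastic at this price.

dq/dP = −149. At P = 471, q = 97480 − 149(471) = 27301.
Ed = (dq/dP)·(P/q) = −149 × (471/27301) = -2.5705…
|Ed| = 2.57 > 1, so demand is elastic.

-2.57; elastic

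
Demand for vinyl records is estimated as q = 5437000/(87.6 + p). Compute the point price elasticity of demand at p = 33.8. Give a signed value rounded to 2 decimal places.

dq/dp = −5437000/(87.6 + p)² = -368.911. At p = 33.8, q = 44785.8.
Ed = (dq/dp)·(p/q) = (-368.911) × (33.8/44785.8) = -0.2784…

-0.28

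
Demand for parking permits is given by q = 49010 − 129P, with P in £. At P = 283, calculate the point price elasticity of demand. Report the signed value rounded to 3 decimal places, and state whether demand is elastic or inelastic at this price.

-2.920; elastic

dq/dP = −129. At P = 283, q = 49010 − 129(283) = 12503.
Ed = (dq/dP)·(P/q) = −129 × (283/12503) = -2.91985…
|Ed| = 2.920 > 1, so demand is elastic.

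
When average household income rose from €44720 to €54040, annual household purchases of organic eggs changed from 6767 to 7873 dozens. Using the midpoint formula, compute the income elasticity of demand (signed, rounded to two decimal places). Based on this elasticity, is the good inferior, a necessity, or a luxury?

%ΔQ = (7873 − 6767)/[( 6767 + 7873)/2] = 1106/7320 = 0.151092…
%ΔIncome = (54040 − 44720)/[( 44720 + 54040)/2] = 9320/49380 = 0.188740…
E_income = (1106/7320) / (9320/49380) = 0.8005…
0 < E_income < 1 ⇒ normal good, necessity.

0.80; necessity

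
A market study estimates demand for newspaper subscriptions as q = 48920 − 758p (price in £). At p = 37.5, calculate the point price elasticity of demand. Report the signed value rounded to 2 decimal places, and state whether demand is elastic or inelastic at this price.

-1.39; elastic

dq/dp = −758. At p = 37.5, q = 48920 − 758(37.5) = 20495.
Ed = (dq/dp)·(p/q) = −758 × (37.5/20495) = -1.3869…
|Ed| = 1.39 > 1, so demand is elastic.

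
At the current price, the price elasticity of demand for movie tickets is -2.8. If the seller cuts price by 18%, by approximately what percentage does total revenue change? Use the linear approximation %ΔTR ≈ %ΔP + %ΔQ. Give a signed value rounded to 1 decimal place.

+32.4%

%ΔQ ≈ Ed × %ΔP = (-2.8) × (-18%) = +50.4000%
%ΔTR ≈ %ΔP + %ΔQ = (-18%) + (+50.4000%) = +32.4000%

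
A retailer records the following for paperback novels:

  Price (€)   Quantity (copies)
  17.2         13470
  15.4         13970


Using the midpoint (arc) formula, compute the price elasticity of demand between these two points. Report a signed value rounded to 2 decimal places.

%ΔQ = (13970 − 13470) / [(13470 + 13970)/2] = 500/13720 = 0.036443…
%ΔP = (15.4 − 17.2) / [(17.2 + 15.4)/2] = -1.8/16.3 = -0.110429…
Arc Ed = %ΔQ / %ΔP = (500/13720) / (-1.8/16.3) = -0.3300…

-0.33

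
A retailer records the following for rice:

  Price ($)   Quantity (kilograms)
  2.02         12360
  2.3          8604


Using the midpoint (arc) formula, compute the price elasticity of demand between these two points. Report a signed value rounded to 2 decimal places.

%ΔQ = (8604 − 12360) / [(12360 + 8604)/2] = -3756/10482 = -0.358328…
%ΔP = (2.3 − 2.02) / [(2.02 + 2.3)/2] = 0.28/2.16 = 0.129629…
Arc Ed = %ΔQ / %ΔP = (-3756/10482) / (0.28/2.16) = -2.7642…

-2.76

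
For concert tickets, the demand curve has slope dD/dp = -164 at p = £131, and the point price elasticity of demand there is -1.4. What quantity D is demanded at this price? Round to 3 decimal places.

15345.714

Ed = (dD/dp)·(p/D) ⇒ D = (dD/dp)·p/Ed = (-164)·131/(-1.4) = 15345.71428…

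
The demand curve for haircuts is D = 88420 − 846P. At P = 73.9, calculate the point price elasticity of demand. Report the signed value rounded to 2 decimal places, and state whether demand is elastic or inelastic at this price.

dD/dP = −846. At P = 73.9, D = 88420 − 846(73.9) = 25900.6.
Ed = (dD/dP)·(P/D) = −846 × (73.9/25900.6) = -2.4138…
|Ed| = 2.41 > 1, so demand is elastic.

-2.41; elastic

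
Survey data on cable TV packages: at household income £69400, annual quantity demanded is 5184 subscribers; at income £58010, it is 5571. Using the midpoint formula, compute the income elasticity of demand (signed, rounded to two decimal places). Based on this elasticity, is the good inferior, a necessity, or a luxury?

-0.40; inferior

%ΔQ = (5571 − 5184)/[( 5184 + 5571)/2] = 387/5377.5 = 0.071966…
%ΔIncome = (58010 − 69400)/[( 69400 + 58010)/2] = -11390/63705 = -0.178792…
E_income = (387/5377.5) / (-11390/63705) = -0.4025…
E_income < 0 ⇒ inferior good.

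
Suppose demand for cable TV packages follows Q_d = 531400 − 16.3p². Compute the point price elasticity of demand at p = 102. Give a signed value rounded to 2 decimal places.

dQ_d/dp = −2·16.3·p = -3325.2. At p = 102, Q_d = 361814.8.
Ed = (dQ_d/dp)·(p/Q_d) = (-3325.2) × (102/361814.8) = -0.9374…

-0.94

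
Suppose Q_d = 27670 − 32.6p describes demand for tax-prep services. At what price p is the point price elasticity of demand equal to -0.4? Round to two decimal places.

242.51

Ed = −32.6p/(27670 − 32.6p). Set this equal to -0.4:
32.6p = 0.4·(27670 − 32.6p) ⇒ 32.6p(1 + 0.4) = 0.4·27670
p = 0.4·27670 / (32.6·1.4) = 242.5065…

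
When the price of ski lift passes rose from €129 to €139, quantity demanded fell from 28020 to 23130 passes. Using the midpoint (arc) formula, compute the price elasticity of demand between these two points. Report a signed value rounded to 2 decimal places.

-2.56

%ΔQ = (23130 − 28020) / [(28020 + 23130)/2] = -4890/25575 = -0.191202…
%ΔP = (139 − 129) / [(129 + 139)/2] = 10/134 = 0.074626…
Arc Ed = %ΔQ / %ΔP = (-4890/25575) / (10/134) = -2.5621…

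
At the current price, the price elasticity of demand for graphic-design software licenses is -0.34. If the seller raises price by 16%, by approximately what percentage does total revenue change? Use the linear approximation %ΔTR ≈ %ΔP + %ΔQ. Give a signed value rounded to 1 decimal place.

+10.6%

%ΔQ ≈ Ed × %ΔP = (-0.34) × (+16%) = -5.4400%
%ΔTR ≈ %ΔP + %ΔQ = (+16%) + (-5.4400%) = +10.5600%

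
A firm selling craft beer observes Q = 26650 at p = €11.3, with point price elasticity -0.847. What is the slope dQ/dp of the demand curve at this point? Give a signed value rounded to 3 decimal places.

-1997.571

Ed = (dQ/dp)·(p/Q) ⇒ dQ/dp = Ed·Q/p = (-0.847)·26650/11.3 = -1997.57079…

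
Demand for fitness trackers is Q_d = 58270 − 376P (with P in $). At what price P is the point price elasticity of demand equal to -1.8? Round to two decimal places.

Ed = −376P/(58270 − 376P). Set this equal to -1.8:
376P = 1.8·(58270 − 376P) ⇒ 376P(1 + 1.8) = 1.8·58270
P = 1.8·58270 / (376·2.8) = 99.6257…

99.63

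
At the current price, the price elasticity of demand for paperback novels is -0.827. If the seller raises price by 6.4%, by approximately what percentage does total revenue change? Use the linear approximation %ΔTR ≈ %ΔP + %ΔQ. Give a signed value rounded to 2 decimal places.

%ΔQ ≈ Ed × %ΔP = (-0.827) × (+6.4%) = -5.2928%
%ΔTR ≈ %ΔP + %ΔQ = (+6.4%) + (-5.2928%) = +1.1072%

+1.11%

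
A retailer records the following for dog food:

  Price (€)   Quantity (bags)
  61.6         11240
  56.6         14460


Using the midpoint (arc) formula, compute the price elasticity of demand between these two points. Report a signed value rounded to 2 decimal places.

%ΔQ = (14460 − 11240) / [(11240 + 14460)/2] = 3220/12850 = 0.250583…
%ΔP = (56.6 − 61.6) / [(61.6 + 56.6)/2] = -5/59.1 = -0.084602…
Arc Ed = %ΔQ / %ΔP = (3220/12850) / (-5/59.1) = -2.9618…

-2.96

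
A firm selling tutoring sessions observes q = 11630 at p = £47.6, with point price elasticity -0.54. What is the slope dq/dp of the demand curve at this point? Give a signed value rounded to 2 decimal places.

Ed = (dq/dp)·(p/q) ⇒ dq/dp = Ed·q/p = (-0.54)·11630/47.6 = -131.9369…

-131.94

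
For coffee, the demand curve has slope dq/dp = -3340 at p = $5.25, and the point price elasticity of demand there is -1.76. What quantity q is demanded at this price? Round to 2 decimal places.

Ed = (dq/dp)·(p/q) ⇒ q = (dq/dp)·p/Ed = (-3340)·5.25/(-1.76) = 9963.0681…

9963.07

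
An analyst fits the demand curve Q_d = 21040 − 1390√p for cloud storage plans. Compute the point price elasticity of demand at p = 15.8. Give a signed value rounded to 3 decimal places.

dQ_d/dp = −1390/(2√p) = -174.846. At p = 15.8, Q_d = 15514.9.
Ed = (dQ_d/dp)·(p/Q_d) = (-174.846) × (15.8/15514.9) = -0.17805…

-0.178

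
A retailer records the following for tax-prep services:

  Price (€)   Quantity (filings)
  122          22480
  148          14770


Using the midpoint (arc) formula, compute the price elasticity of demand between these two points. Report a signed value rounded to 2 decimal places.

%ΔQ = (14770 − 22480) / [(22480 + 14770)/2] = -7710/18625 = -0.413959…
%ΔP = (148 − 122) / [(122 + 148)/2] = 26/135 = 0.192592…
Arc Ed = %ΔQ / %ΔP = (-7710/18625) / (26/135) = -2.1494…

-2.15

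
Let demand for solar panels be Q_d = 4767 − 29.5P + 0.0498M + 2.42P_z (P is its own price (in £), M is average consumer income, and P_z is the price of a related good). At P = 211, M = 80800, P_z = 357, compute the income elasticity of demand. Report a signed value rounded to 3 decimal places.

At the given values, Q_d = 4767 − 29.5(211) + 0.0498(80800) + 2.42(357) = 3430.28.
∂Q_d/∂M = 0.0498.
E = (0.0498) × (80800/3430.28) = 1.17303…

1.173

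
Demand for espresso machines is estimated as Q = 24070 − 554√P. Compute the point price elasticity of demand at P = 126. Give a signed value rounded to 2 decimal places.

-0.17

dQ/dP = −554/(2√P) = -24.6771. At P = 126, Q = 17851.4.
Ed = (dQ/dP)·(P/Q) = (-24.6771) × (126/17851.4) = -0.1741…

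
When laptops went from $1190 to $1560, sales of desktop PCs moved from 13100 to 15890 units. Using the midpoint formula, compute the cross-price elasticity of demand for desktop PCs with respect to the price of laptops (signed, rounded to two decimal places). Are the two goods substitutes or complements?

%ΔQ_{desktop PCs} = (15890 − 13100)/avg = 2790/14495 = 0.192480…
%ΔP_{laptops} = (1560 − 1190)/avg = 370/1375 = 0.269090…
E_cross = (2790/14495) / (370/1375) = 0.7152…
E_cross > 0 ⇒ the goods are substitutes.

0.72; substitutes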